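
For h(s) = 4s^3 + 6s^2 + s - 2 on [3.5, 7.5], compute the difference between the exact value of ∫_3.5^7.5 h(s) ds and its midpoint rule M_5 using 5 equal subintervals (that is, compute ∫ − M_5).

15.36

Exact integral: ∫_3.5^7.5 h(s) ds = 3786.
M_5 = 3770.64.
Error = 3786 − 3770.64 = 15.36.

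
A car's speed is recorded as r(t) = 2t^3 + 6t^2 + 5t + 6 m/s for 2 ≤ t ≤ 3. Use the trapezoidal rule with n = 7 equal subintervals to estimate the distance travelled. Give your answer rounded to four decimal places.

89.0714

Δt = (3 − 2)/7 = 1/7.
r(2) = 56, r(15/7) = 21933/343, r(16/7) = 24922/343, r(17/7) = 28187/343, r(18/7) = 31740/343, r(19/7) = 35593/343, r(20/7) = 39758/343, r(3) = 129.
T_7 = (Δt/2)·[r(t_0) + 2r(t_1) + ... + 2r(t_{6}) + r(t_7)].
Sum ≈ 89.0714.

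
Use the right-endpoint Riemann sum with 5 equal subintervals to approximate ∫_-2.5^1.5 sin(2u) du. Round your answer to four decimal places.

0.1677

Δu = (1.5 − (-2.5))/5 = 0.8.
Right endpoints: -1.7, -0.9, -0.1, 0.7, 1.5.
f(-1.7) ≈ 0.2555, f(-0.9) ≈ -0.9738, f(-0.1) ≈ -0.1987, f(0.7) ≈ 0.9854, f(1.5) ≈ 0.1411.
Sum = Δu · [f(-1.7) + f(-0.9) + f(-0.1) + f(0.7) + f(1.5)].
Sum ≈ 0.1677.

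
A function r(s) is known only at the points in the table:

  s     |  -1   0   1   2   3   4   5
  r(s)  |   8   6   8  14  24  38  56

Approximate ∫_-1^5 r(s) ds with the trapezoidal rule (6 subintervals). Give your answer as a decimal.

Δs = 1.
T_6 = (1/2)·[8 + 2·6 + 2·8 + 2·14 + 2·24 + 2·38 + 56] = 122.

122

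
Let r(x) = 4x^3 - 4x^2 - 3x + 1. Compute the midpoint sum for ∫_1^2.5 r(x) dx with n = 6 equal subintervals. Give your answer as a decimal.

Δx = (2.5 − 1)/6 = 0.25.
Midpoints: 1.125, 1.375, 1.625, 1.875, 2.125, 2.375.
r(1.125) = -1.7421875, r(1.375) = -0.2890625, r(1.625) = 2.7265625, r(1.875) = 7.6796875, r(2.125) = 14.9453125, r(2.375) = 24.8984375.
Sum = Δx · [r(1.125) + r(1.375) + r(1.625) + ...].
Sum = 12.0546875.

12.0546875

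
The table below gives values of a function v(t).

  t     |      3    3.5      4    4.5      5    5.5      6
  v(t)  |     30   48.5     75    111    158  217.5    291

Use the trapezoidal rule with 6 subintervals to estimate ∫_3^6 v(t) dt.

385.25

Δt = 0.5.
T_6 = (0.5/2)·[30 + 2·48.5 + 2·75 + 2·111 + 2·158 + 2·217.5 + 291] = 385.25.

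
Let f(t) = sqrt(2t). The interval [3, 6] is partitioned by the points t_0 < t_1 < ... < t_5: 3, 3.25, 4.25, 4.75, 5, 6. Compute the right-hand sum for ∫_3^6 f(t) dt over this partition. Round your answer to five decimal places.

9.34863

Subinterval widths: 0.25, 1, 0.5, 0.25, 1.
Right endpoints: 3.25, 4.25, 4.75, 5, 6.
f(3.25) ≈ 2.54951, f(4.25) ≈ 2.91548, f(4.75) ≈ 3.08221, f(5) ≈ 3.16228, f(6) ≈ 3.46410.
Sum = Σ Δt_i · f(t_i).
Sum ≈ 9.34863.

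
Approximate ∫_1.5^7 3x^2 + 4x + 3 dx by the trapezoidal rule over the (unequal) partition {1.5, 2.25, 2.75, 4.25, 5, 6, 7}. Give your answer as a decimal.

452.796875

Subinterval widths: 0.75, 0.5, 1.5, 0.75, 1, 1.
f(1.5) = 15.75, f(2.25) = 27.1875, f(2.75) = 36.6875, f(4.25) = 74.1875, f(5) = 98, f(6) = 135, f(7) = 178.
On each subinterval the trapezoid contributes (Δx_i/2)·[f(x_{i-1}) + f(x_i)].
Sum = 452.796875.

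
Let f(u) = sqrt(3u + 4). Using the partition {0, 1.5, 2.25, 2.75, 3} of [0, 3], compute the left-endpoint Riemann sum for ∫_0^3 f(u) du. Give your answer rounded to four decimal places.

7.7010

Subinterval widths: 1.5, 0.75, 0.5, 0.25.
Left endpoints: 0, 1.5, 2.25, 2.75.
f(0) ≈ 2.0000, f(1.5) ≈ 2.9155, f(2.25) ≈ 3.2787, f(2.75) ≈ 3.5000.
Sum = Σ Δu_i · f(u_i).
Sum ≈ 7.7010.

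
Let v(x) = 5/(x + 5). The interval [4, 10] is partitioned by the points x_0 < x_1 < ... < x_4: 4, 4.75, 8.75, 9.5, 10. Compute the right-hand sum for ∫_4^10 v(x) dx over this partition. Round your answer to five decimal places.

2.26445

Subinterval widths: 0.75, 4, 0.75, 0.5.
Right endpoints: 4.75, 8.75, 9.5, 10.
v(4.75) = 20/39, v(8.75) = 4/11, v(9.5) = 10/29, v(10) = 1/3.
Sum = Σ Δx_i · v(x_i).
Sum ≈ 2.26445.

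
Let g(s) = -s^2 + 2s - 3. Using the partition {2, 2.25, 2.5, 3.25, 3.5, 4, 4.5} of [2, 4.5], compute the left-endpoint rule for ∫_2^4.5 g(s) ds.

-16.21875

Subinterval widths: 0.25, 0.25, 0.75, 0.25, 0.5, 0.5.
Left endpoints: 2, 2.25, 2.5, 3.25, 3.5, 4.
g(2) = -3, g(2.25) = -3.5625, g(2.5) = -4.25, g(3.25) = -7.0625, g(3.5) = -8.25, g(4) = -11.
Sum = Σ Δs_i · g(s_i).
Sum = -16.21875.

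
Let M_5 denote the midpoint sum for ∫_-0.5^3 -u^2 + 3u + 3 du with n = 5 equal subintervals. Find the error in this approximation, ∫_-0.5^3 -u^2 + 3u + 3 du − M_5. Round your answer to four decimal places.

Exact integral: ∫_-0.5^3 f(u) du ≈ 14.583333.
M_5 = 14.72625.
Error ≈ 14.583333 − 14.72625 ≈ -0.1429.

-0.1429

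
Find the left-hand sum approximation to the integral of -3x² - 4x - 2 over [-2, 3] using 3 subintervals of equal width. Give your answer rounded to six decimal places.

Δx = (3 − (-2))/3 = 5/3.
Left endpoints: -2, -1/3, 4/3.
f(-2) = -6, f(-1/3) = -1, f(4/3) = -38/3.
Sum = Δx · [f(-2) + f(-1/3) + f(4/3)].
Sum ≈ -32.777778.

-32.777778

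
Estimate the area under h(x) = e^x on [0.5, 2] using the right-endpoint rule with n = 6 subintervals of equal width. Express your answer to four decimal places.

6.4877

Δx = (2 − 0.5)/6 = 0.25.
Right endpoints: 0.75, 1, 1.25, 1.5, 1.75, 2.
h(0.75) ≈ 2.1170, h(1) ≈ 2.7183, h(1.25) ≈ 3.4903, h(1.5) ≈ 4.4817, h(1.75) ≈ 5.7546, h(2) ≈ 7.3891.
Sum = Δx · [h(0.75) + h(1) + h(1.25) + ...].
Sum ≈ 6.4877.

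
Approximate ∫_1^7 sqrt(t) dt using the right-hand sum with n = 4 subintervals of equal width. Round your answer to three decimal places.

Δt = (7 − 1)/4 = 1.5.
Right endpoints: 2.5, 4, 5.5, 7.
f(2.5) ≈ 1.581, f(4) ≈ 2.000, f(5.5) ≈ 2.345, f(7) ≈ 2.646.
Sum = Δt · [f(2.5) + f(4) + f(5.5) + f(7)].
Sum ≈ 12.858.

12.858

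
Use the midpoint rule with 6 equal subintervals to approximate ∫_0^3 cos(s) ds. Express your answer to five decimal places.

0.14260

Δs = (3 − 0)/6 = 0.5.
Midpoints: 0.25, 0.75, 1.25, 1.75, 2.25, 2.75.
f(0.25) ≈ 0.96891, f(0.75) ≈ 0.73169, f(1.25) ≈ 0.31532, f(1.75) ≈ -0.17825, f(2.25) ≈ -0.62817, f(2.75) ≈ -0.92430.
Sum = Δs · [f(0.25) + f(0.75) + f(1.25) + ...].
Sum ≈ 0.14260.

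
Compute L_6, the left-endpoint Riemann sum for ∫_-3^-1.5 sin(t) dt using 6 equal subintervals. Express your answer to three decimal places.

-0.948

Δt = (-1.5 − (-3))/6 = 0.25.
Left endpoints: -3, -2.75, -2.5, -2.25, -2, -1.75.
f(-3) ≈ -0.141, f(-2.75) ≈ -0.382, f(-2.5) ≈ -0.598, f(-2.25) ≈ -0.778, f(-2) ≈ -0.909, f(-1.75) ≈ -0.984.
Sum = Δt · [f(-3) + f(-2.75) + f(-2.5) + ...].
Sum ≈ -0.948.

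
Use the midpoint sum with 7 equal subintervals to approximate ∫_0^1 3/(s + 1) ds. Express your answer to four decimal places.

Δs = (1 − 0)/7 = 1/7.
Midpoints: 1/14, 3/14, 5/14, 0.5, 9/14, 11/14, 13/14.
f(1/14) = 2.8, f(3/14) = 42/17, f(5/14) = 42/19, f(0.5) = 2, f(9/14) = 42/23, f(11/14) = 1.68, f(13/14) = 14/9.
Sum = Δs · [f(1/14) + f(3/14) + f(5/14) + ...].
Sum ≈ 2.0775.

2.0775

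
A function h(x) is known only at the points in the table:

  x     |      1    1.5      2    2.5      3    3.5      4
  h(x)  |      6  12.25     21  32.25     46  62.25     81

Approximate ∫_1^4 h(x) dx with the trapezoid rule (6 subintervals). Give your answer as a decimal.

108.625

Δx = 0.5.
T_6 = (0.5/2)·[6 + 2·12.25 + 2·21 + 2·32.25 + 2·46 + 2·62.25 + 81] = 108.625.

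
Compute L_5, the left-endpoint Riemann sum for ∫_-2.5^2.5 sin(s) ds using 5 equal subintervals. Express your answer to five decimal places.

-0.59847

Δs = (2.5 − (-2.5))/5 = 1.
Left endpoints: -2.5, -1.5, -0.5, 0.5, 1.5.
f(-2.5) ≈ -0.59847, f(-1.5) ≈ -0.99749, f(-0.5) ≈ -0.47943, f(0.5) ≈ 0.47943, f(1.5) ≈ 0.99749.
Sum = Δs · [f(-2.5) + f(-1.5) + f(-0.5) + f(0.5) + f(1.5)].
Sum ≈ -0.59847.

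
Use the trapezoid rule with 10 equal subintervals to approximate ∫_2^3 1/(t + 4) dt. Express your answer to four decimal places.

0.1542

Δt = (3 − 2)/10 = 0.1.
f(2) = 1/6, f(2.1) = 10/61, f(2.2) = 5/31, f(2.3) = 10/63, f(2.4) = 0.15625, f(2.5) = 2/13, f(2.6) = 5/33, f(2.7) = 10/67, f(2.8) = 5/34, f(2.9) = 10/69, f(3) = 1/7.
T_10 = (Δt/2)·[f(t_0) + 2f(t_1) + ... + 2f(t_{9}) + f(t_10)].
Sum ≈ 0.1542.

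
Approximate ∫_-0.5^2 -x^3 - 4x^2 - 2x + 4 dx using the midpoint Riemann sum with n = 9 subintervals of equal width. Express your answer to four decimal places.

Δx = (2 − (-0.5))/9 = 5/18.
Midpoints: -13/36, -1/12, 7/36, 17/36, 0.75, 37/36, 47/36, 19/12, 67/36.
f(-13/36) = 198181/46656, f(-1/12) = 7153/1728, f(7/36) = 161081/46656, f(17/36) = 96031/46656, f(0.75) = -0.171875, f(37/36) = -157069/46656, f(47/36) = -357119/46656, f(19/12) = -22747/1728, f(67/36) = -934219/46656.
Sum = Δx · [f(-13/36) + f(-1/12) + f(7/36) + ...].
Sum ≈ -8.4672.

-8.4672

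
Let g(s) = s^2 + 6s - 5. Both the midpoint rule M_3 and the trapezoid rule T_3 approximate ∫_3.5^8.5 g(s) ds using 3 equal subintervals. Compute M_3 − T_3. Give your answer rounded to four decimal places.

M_3 ≈ 344.259259.
T_3 ≈ 347.731481.
M_3 − T_3 ≈ -3.4722.

-3.4722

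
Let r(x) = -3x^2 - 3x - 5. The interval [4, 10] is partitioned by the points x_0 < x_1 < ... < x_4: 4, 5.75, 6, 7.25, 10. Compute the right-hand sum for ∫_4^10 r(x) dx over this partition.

-1397.0625

Subinterval widths: 1.75, 0.25, 1.25, 2.75.
Right endpoints: 5.75, 6, 7.25, 10.
r(5.75) = -121.4375, r(6) = -131, r(7.25) = -184.4375, r(10) = -335.
Sum = Σ Δx_i · r(x_i).
Sum = -1397.0625.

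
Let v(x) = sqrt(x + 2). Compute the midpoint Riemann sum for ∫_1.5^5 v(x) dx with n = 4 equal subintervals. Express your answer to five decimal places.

7.98406

Δx = (5 − 1.5)/4 = 0.875.
Midpoints: 1.9375, 2.8125, 3.6875, 4.5625.
v(1.9375) ≈ 1.98431, v(2.8125) ≈ 2.19374, v(3.6875) ≈ 2.38485, v(4.5625) ≈ 2.56174.
Sum = Δx · [v(1.9375) + v(2.8125) + v(3.6875) + v(4.5625)].
Sum ≈ 7.98406.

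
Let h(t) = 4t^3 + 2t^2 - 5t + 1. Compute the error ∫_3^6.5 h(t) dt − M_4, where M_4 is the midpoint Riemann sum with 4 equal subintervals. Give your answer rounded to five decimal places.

13.17513

Exact integral: ∫_3^6.5 h(t) dt ≈ 1789.5208333.
M_4 ≈ 1776.3457031.
Error ≈ 1789.5208333 − 1776.3457031 ≈ 13.17513.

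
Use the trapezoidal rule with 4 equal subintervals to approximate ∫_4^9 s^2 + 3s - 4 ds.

Δs = (9 − 4)/4 = 1.25.
f(4) = 24, f(5.25) = 39.3125, f(6.5) = 57.75, f(7.75) = 79.3125, f(9) = 104.
T_4 = (Δs/2)·[f(s_0) + 2f(s_1) + 2f(s_2) + 2f(s_3) + f(s_4)].
Sum = 300.46875.

300.46875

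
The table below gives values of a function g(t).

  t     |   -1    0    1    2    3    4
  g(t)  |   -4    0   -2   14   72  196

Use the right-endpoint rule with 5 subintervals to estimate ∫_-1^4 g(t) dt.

Δt = 1.
Sum = 1·[0 + (-2) + 14 + 72 + 196] = 280.

280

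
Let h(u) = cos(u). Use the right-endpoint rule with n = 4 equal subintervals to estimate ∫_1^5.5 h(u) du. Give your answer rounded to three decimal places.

Δu = (5.5 − 1)/4 = 1.125.
Right endpoints: 2.125, 3.25, 4.375, 5.5.
h(2.125) ≈ -0.526, h(3.25) ≈ -0.994, h(4.375) ≈ -0.331, h(5.5) ≈ 0.709.
Sum = Δu · [h(2.125) + h(3.25) + h(4.375) + h(5.5)].
Sum ≈ -1.286.

-1.286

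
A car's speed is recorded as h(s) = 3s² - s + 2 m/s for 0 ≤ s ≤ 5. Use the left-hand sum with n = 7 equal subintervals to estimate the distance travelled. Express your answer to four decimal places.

Δs = (5 − 0)/7 = 5/7.
Left endpoints: 0, 5/7, 10/7, 15/7, 20/7, 25/7, 30/7.
h(0) = 2, h(5/7) = 138/49, h(10/7) = 328/49, h(15/7) = 668/49, h(20/7) = 1158/49, h(25/7) = 1798/49, h(30/7) = 2588/49.
Sum = Δs · [h(0) + h(5/7) + h(10/7) + ...].
Sum ≈ 98.7755.

98.7755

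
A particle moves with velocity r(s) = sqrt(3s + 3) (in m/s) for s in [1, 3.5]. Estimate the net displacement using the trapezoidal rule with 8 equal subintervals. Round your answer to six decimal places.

7.755058

Δs = (3.5 − 1)/8 = 0.3125.
r(1) ≈ 2.449490, r(1.3125) ≈ 2.633913, r(1.625) ≈ 2.806243, r(1.9375) ≈ 2.968586, r(2.25) ≈ 3.122499, r(2.5625) ≈ 3.269174, r(2.875) ≈ 3.409545, r(3.1875) ≈ 3.544362, r(3.5) ≈ 3.674235.
T_8 = (Δs/2)·[r(s_0) + 2r(s_1) + ... + 2r(s_{7}) + r(s_8)].
Sum ≈ 7.755058.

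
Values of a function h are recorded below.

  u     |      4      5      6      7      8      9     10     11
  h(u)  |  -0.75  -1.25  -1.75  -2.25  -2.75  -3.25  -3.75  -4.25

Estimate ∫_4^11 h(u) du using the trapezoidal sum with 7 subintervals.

Δu = 1.
T_7 = (1/2)·[(-0.75) + 2·(-1.25) + 2·(-1.75) + 2·(-2.25) + 2·(-2.75) + 2·(-3.25) + 2·(-3.75) + (-4.25)] = -17.5.

-17.5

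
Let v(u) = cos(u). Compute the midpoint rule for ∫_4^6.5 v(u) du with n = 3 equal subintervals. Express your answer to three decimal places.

1.001

Δu = (6.5 − 4)/3 = 5/6.
Midpoints: 53/12, 5.25, 73/12.
v(53/12) ≈ -0.291, v(5.25) ≈ 0.512, v(73/12) ≈ 0.980.
Sum = Δu · [v(53/12) + v(5.25) + v(73/12)].
Sum ≈ 1.001.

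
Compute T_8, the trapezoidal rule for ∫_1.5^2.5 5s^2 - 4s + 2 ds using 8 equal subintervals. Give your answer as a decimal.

Δs = (2.5 − 1.5)/8 = 0.125.
f(1.5) = 7.25, f(1.625) = 8.703125, f(1.75) = 10.3125, f(1.875) = 12.078125, f(2) = 14, f(2.125) = 16.078125, f(2.25) = 18.3125, f(2.375) = 20.703125, f(2.5) = 23.25.
T_8 = (Δs/2)·[f(s_0) + 2f(s_1) + ... + 2f(s_{7}) + f(s_8)].
Sum = 14.4296875.

14.4296875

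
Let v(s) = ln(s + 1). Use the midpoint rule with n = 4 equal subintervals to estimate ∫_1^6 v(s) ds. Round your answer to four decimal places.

Δs = (6 − 1)/4 = 1.25.
Midpoints: 1.625, 2.875, 4.125, 5.375.
v(1.625) ≈ 0.9651, v(2.875) ≈ 1.3545, v(4.125) ≈ 1.6341, v(5.375) ≈ 1.8524.
Sum = Δs · [v(1.625) + v(2.875) + v(4.125) + v(5.375)].
Sum ≈ 7.2577.

7.2577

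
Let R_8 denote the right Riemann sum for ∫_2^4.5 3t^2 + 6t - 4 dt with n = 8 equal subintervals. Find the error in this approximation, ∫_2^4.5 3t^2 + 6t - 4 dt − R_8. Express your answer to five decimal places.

Exact integral: ∫_2^4.5 f(t) dt = 121.875.
R_8 ≈ 131.9580078.
Error ≈ 121.875 − 131.9580078 ≈ -10.08301.

-10.08301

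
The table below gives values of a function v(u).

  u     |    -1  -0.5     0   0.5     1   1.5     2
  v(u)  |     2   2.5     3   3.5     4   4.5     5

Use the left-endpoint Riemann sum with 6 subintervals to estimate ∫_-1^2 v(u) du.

Δu = 0.5.
Sum = 0.5·[2 + 2.5 + 3 + 3.5 + 4 + 4.5] = 9.75.

9.75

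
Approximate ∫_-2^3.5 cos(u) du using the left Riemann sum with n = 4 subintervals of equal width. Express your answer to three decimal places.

Δu = (3.5 − (-2))/4 = 1.375.
Left endpoints: -2, -0.625, 0.75, 2.125.
f(-2) ≈ -0.416, f(-0.625) ≈ 0.811, f(0.75) ≈ 0.732, f(2.125) ≈ -0.526.
Sum = Δu · [f(-2) + f(-0.625) + f(0.75) + f(2.125)].
Sum ≈ 0.825.

0.825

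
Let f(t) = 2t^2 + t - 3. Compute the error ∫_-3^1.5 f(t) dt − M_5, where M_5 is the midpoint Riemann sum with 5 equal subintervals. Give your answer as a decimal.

Exact integral: ∫_-3^1.5 f(t) dt = 3.375.
M_5 = 2.7675.
Error = 3.375 − 2.7675 = 0.6075.

0.6075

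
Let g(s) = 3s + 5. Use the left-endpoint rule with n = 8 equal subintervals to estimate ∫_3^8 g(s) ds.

102.8125

Δs = (8 − 3)/8 = 0.625.
Left endpoints: 3, 3.625, 4.25, 4.875, 5.5, 6.125, 6.75, 7.375.
g(3) = 14, g(3.625) = 15.875, g(4.25) = 17.75, g(4.875) = 19.625, g(5.5) = 21.5, g(6.125) = 23.375, g(6.75) = 25.25, g(7.375) = 27.125.
Sum = Δs · [g(3) + g(3.625) + g(4.25) + ...].
Sum = 102.8125.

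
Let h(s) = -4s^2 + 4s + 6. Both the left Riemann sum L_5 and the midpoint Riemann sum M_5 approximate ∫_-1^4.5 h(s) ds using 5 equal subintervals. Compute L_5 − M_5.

L_5 = -25.52.
M_5 = -49.115.
L_5 − M_5 = 23.595.

23.595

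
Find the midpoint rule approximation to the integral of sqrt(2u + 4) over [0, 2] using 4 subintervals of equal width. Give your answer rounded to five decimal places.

4.87733

Δu = (2 − 0)/4 = 0.5.
Midpoints: 0.25, 0.75, 1.25, 1.75.
f(0.25) ≈ 2.12132, f(0.75) ≈ 2.34521, f(1.25) ≈ 2.54951, f(1.75) ≈ 2.73861.
Sum = Δu · [f(0.25) + f(0.75) + f(1.25) + f(1.75)].
Sum ≈ 4.87733.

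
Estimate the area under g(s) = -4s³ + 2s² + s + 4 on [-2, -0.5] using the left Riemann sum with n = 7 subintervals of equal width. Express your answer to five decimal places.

29.52551

Δs = (-0.5 − (-2))/7 = 3/14.
Left endpoints: -2, -25/14, -11/7, -19/14, -8/7, -13/14, -5/7.
g(-2) = 42, g(-25/14) = 21519/686, g(-11/7) = 7851/343, g(-19/14) = 11199/686, g(-8/7) = 3924/343, g(-13/14) = 5487/686, g(-5/7) = 1977/343.
Sum = Δs · [g(-2) + g(-25/14) + g(-11/7) + ...].
Sum ≈ 29.52551.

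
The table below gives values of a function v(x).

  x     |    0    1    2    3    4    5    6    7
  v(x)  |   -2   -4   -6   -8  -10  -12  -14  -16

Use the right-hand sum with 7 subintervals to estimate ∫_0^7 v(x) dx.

Δx = 1.
Sum = 1·[(-4) + (-6) + (-8) + (-10) + (-12) + (-14) + (-16)] = -70.

-70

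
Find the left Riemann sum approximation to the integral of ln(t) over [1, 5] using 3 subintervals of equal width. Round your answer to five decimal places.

2.86211

Δt = (5 − 1)/3 = 4/3.
Left endpoints: 1, 7/3, 11/3.
f(1) ≈ 0.00000, f(7/3) ≈ 0.84730, f(11/3) ≈ 1.29928.
Sum = Δt · [f(1) + f(7/3) + f(11/3)].
Sum ≈ 2.86211.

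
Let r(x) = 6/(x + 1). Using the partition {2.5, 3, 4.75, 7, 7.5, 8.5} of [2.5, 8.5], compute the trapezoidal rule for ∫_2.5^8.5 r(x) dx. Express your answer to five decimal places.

6.07948

Subinterval widths: 0.5, 1.75, 2.25, 0.5, 1.
r(2.5) = 12/7, r(3) = 1.5, r(4.75) = 24/23, r(7) = 0.75, r(7.5) = 12/17, r(8.5) = 12/19.
On each subinterval the trapezoid contributes (Δx_i/2)·[r(x_{i-1}) + r(x_i)].
Sum ≈ 6.07948.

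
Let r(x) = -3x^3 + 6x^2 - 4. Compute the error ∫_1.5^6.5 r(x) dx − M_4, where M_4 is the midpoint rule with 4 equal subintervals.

Exact integral: ∫_1.5^6.5 r(x) dx = -812.5.
M_4 = -792.96875.
Error = -812.5 − (-792.96875) = -19.53125.

-19.53125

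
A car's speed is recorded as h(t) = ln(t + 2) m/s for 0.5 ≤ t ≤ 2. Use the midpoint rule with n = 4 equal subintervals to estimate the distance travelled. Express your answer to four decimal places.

Δt = (2 − 0.5)/4 = 0.375.
Midpoints: 0.6875, 1.0625, 1.4375, 1.8125.
h(0.6875) ≈ 0.9886, h(1.0625) ≈ 1.1192, h(1.4375) ≈ 1.2347, h(1.8125) ≈ 1.3383.
Sum = Δt · [h(0.6875) + h(1.0625) + h(1.4375) + h(1.8125)].
Sum ≈ 1.7553.

1.7553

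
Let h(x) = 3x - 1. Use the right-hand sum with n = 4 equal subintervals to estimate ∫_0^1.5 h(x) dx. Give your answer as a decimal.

2.71875

Δx = (1.5 − 0)/4 = 0.375.
Right endpoints: 0.375, 0.75, 1.125, 1.5.
h(0.375) = 0.125, h(0.75) = 1.25, h(1.125) = 2.375, h(1.5) = 3.5.
Sum = Δx · [h(0.375) + h(0.75) + h(1.125) + h(1.5)].
Sum = 2.71875.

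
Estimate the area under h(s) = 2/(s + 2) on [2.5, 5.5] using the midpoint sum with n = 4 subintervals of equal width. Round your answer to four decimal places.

1.0202

Δs = (5.5 − 2.5)/4 = 0.75.
Midpoints: 2.875, 3.625, 4.375, 5.125.
h(2.875) = 16/39, h(3.625) = 16/45, h(4.375) = 16/51, h(5.125) = 16/57.
Sum = Δs · [h(2.875) + h(3.625) + h(4.375) + h(5.125)].
Sum ≈ 1.0202.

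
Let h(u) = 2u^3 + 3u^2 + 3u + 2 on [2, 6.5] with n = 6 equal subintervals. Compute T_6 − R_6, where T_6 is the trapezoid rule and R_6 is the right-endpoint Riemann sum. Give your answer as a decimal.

-248.0625

T_6 = 1229.5546875.
R_6 = 1477.6171875.
T_6 − R_6 = -248.0625.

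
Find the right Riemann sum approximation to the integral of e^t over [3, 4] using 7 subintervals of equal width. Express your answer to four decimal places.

Δt = (4 − 3)/7 = 1/7.
Right endpoints: 22/7, 23/7, 24/7, 25/7, 26/7, 27/7, 4.
f(22/7) ≈ 23.1700, f(23/7) ≈ 26.7281, f(24/7) ≈ 30.8326, f(25/7) ≈ 35.5674, f(26/7) ≈ 41.0293, f(27/7) ≈ 47.3299, f(4) ≈ 54.5982.
Sum = Δt · [f(22/7) + f(23/7) + f(24/7) + ...].
Sum ≈ 37.0365.

37.0365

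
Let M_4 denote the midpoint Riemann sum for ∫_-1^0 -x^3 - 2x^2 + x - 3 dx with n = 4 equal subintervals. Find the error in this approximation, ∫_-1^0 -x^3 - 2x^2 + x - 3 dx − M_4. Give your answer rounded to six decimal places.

Exact integral: ∫_-1^0 f(x) dx ≈ -3.91666667.
M_4 = -3.9140625.
Error ≈ -3.91666667 − (-3.9140625) ≈ -0.002604.

-0.002604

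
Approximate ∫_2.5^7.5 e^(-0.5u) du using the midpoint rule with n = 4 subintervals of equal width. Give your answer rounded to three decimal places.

Δu = (7.5 − 2.5)/4 = 1.25.
Midpoints: 3.125, 4.375, 5.625, 6.875.
f(3.125) ≈ 0.210, f(4.375) ≈ 0.112, f(5.625) ≈ 0.060, f(6.875) ≈ 0.032.
Sum = Δu · [f(3.125) + f(4.375) + f(5.625) + f(6.875)].
Sum ≈ 0.518.

0.518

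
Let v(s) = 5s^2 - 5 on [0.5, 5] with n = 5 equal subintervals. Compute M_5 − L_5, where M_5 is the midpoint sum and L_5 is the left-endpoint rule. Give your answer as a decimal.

M_5 = 184.10625.
L_5 = 132.975.
M_5 − L_5 = 51.13125.

51.13125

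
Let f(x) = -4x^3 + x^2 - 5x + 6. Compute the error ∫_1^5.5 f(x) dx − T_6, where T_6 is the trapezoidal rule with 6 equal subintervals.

16.03125

Exact integral: ∫_1^5.5 f(x) dx = -905.0625.
T_6 = -921.09375.
Error = -905.0625 − (-921.09375) = 16.03125.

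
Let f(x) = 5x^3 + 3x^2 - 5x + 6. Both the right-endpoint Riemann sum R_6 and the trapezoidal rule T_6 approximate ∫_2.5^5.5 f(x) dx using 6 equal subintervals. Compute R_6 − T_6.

R_6 = 1414.3125.
T_6 = 1211.625.
R_6 − T_6 = 202.6875.

202.6875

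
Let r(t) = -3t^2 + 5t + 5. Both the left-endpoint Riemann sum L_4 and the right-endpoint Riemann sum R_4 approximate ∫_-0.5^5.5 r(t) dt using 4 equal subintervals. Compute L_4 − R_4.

90

L_4 = -23.25.
R_4 = -113.25.
L_4 − R_4 = 90.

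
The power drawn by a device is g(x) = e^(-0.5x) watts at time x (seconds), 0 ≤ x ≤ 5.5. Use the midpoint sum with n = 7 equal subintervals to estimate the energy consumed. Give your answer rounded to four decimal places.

1.8602

Δx = (5.5 − 0)/7 = 11/14.
Midpoints: 11/28, 33/28, 55/28, 2.75, 99/28, 121/28, 143/28.
g(11/28) ≈ 0.8217, g(33/28) ≈ 0.5547, g(55/28) ≈ 0.3745, g(2.75) ≈ 0.2528, g(99/28) ≈ 0.1707, g(121/28) ≈ 0.1152, g(143/28) ≈ 0.0778.
Sum = Δx · [g(11/28) + g(33/28) + g(55/28) + ...].
Sum ≈ 1.8602.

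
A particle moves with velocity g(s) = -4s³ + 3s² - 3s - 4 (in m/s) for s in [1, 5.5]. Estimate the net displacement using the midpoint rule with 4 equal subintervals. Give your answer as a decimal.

-793.4765625

Δs = (5.5 − 1)/4 = 1.125.
Midpoints: 1.5625, 2.6875, 3.8125, 4.9375.
g(1.5625) = -17021/1024, g(2.6875) = -69671/1024, g(3.8125) = -198137/1024, g(4.9375) = -437411/1024.
Sum = Δs · [g(1.5625) + g(2.6875) + g(3.8125) + g(4.9375)].
Sum = -793.4765625.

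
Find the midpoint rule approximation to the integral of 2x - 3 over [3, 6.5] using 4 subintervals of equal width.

22.75

Δx = (6.5 − 3)/4 = 0.875.
Midpoints: 3.4375, 4.3125, 5.1875, 6.0625.
f(3.4375) = 3.875, f(4.3125) = 5.625, f(5.1875) = 7.375, f(6.0625) = 9.125.
Sum = Δx · [f(3.4375) + f(4.3125) + f(5.1875) + f(6.0625)].
Sum = 22.75.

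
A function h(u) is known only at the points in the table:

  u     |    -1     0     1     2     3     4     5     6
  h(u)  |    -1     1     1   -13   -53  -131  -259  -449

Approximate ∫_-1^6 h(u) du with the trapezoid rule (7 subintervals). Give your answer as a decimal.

Δu = 1.
T_7 = (1/2)·[(-1) + 2·1 + 2·1 + 2·(-13) + 2·(-53) + 2·(-131) + 2·(-259) + (-449)] = -679.

-679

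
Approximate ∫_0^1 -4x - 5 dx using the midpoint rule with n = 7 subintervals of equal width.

-7

Δx = (1 − 0)/7 = 1/7.
Midpoints: 1/14, 3/14, 5/14, 0.5, 9/14, 11/14, 13/14.
f(1/14) = -37/7, f(3/14) = -41/7, f(5/14) = -45/7, f(0.5) = -7, f(9/14) = -53/7, f(11/14) = -57/7, f(13/14) = -61/7.
Sum = Δx · [f(1/14) + f(3/14) + f(5/14) + ...].
Sum = -7.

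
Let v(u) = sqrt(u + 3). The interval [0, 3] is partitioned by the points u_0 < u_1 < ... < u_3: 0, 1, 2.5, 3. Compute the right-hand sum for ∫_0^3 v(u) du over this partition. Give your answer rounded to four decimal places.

Subinterval widths: 1, 1.5, 0.5.
Right endpoints: 1, 2.5, 3.
v(1) ≈ 2.0000, v(2.5) ≈ 2.3452, v(3) ≈ 2.4495.
Sum = Σ Δu_i · v(u_i).
Sum ≈ 6.7426.

6.7426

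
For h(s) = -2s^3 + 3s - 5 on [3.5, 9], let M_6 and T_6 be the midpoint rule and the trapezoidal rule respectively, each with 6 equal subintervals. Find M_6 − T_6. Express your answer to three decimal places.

43.327

M_6 ≈ -3115.40148.
T_6 ≈ -3158.72830.
M_6 − T_6 ≈ 43.327.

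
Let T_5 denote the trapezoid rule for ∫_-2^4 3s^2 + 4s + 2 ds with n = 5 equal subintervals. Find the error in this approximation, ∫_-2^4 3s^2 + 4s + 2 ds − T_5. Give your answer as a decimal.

-4.32

Exact integral: ∫_-2^4 f(s) ds = 108.
T_5 = 112.32.
Error = 108 − 112.32 = -4.32.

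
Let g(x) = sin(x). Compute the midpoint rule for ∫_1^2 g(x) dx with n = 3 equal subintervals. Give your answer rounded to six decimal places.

Δx = (2 − 1)/3 = 1/3.
Midpoints: 7/6, 1.5, 11/6.
g(7/6) ≈ 0.919445, g(1.5) ≈ 0.997495, g(11/6) ≈ 0.965735.
Sum = Δx · [g(7/6) + g(1.5) + g(11/6)].
Sum ≈ 0.960892.

0.960892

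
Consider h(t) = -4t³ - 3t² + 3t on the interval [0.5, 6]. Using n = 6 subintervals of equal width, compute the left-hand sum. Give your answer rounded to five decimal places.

-1053.17361

Δt = (6 − 0.5)/6 = 11/12.
Left endpoints: 0.5, 17/12, 7/3, 3.25, 25/6, 61/12.
h(0.5) = 0.25, h(17/12) = -2839/216, h(7/3) = -1624/27, h(3.25) = -159.25, h(25/6) = -35525/108, h(61/12) = -126941/216.
Sum = Δt · [h(0.5) + h(17/12) + h(7/3) + ...].
Sum ≈ -1053.17361.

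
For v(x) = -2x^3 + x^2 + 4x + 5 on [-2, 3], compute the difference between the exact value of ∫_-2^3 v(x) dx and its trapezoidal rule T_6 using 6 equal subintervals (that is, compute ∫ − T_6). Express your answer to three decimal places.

1.157

Exact integral: ∫_-2^3 v(x) dx ≈ 14.16667.
T_6 ≈ 13.00926.
Error ≈ 14.16667 − 13.00926 ≈ 1.157.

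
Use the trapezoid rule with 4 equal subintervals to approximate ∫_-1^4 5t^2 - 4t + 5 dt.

109.84375

Δt = (4 − (-1))/4 = 1.25.
f(-1) = 14, f(0.25) = 4.3125, f(1.5) = 10.25, f(2.75) = 31.8125, f(4) = 69.
T_4 = (Δt/2)·[f(t_0) + 2f(t_1) + 2f(t_2) + 2f(t_3) + f(t_4)].
Sum = 109.84375.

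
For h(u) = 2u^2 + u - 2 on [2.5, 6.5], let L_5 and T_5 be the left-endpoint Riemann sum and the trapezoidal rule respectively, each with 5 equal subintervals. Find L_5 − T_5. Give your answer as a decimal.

L_5 = 153.12.
T_5 = 183.52.
L_5 − T_5 = -30.4.

-30.4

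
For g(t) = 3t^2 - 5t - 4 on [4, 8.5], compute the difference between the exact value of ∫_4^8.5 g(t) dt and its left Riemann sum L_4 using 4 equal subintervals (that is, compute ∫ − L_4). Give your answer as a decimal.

Exact integral: ∫_4^8.5 g(t) dt = 391.5.
L_4 = 312.08203125.
Error = 391.5 − 312.08203125 = 79.41796875.

79.41796875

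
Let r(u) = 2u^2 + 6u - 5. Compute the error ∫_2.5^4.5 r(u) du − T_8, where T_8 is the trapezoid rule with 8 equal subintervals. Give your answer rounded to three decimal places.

-0.042

Exact integral: ∫_2.5^4.5 r(u) du ≈ 82.33333.
T_8 = 82.375.
Error ≈ 82.33333 − 82.375 ≈ -0.042.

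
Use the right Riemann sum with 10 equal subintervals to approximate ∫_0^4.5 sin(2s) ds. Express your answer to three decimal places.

Δs = (4.5 − 0)/10 = 0.45.
Right endpoints: 0.45, 0.9, 1.35, 1.8, 2.25, 2.7, 3.15, 3.6, 4.05, 4.5.
f(0.45) ≈ 0.783, f(0.9) ≈ 0.974, f(1.35) ≈ 0.427, f(1.8) ≈ -0.443, f(2.25) ≈ -0.978, f(2.7) ≈ -0.773, f(3.15) ≈ 0.017, f(3.6) ≈ 0.794, f(4.05) ≈ 0.970, f(4.5) ≈ 0.412.
Sum = Δs · [f(0.45) + f(0.9) + f(1.35) + ...].
Sum ≈ 0.983.

0.983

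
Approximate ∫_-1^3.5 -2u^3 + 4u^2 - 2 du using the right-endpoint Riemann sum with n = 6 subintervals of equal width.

-42.5390625

Δu = (3.5 − (-1))/6 = 0.75.
Right endpoints: -0.25, 0.5, 1.25, 2, 2.75, 3.5.
f(-0.25) = -1.71875, f(0.5) = -1.25, f(1.25) = 0.34375, f(2) = -2, f(2.75) = -13.34375, f(3.5) = -38.75.
Sum = Δu · [f(-0.25) + f(0.5) + f(1.25) + ...].
Sum = -42.5390625.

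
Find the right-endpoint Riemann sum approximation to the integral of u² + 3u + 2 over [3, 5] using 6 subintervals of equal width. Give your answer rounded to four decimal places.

Δu = (5 − 3)/6 = 1/3.
Right endpoints: 10/3, 11/3, 4, 13/3, 14/3, 5.
f(10/3) = 208/9, f(11/3) = 238/9, f(4) = 30, f(13/3) = 304/9, f(14/3) = 340/9, f(5) = 42.
Sum = Δu · [f(10/3) + f(11/3) + f(4) + ...].
Sum ≈ 64.3704.

64.3704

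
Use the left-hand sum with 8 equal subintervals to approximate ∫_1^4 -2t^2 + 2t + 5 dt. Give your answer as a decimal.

-7.640625

Δt = (4 − 1)/8 = 0.375.
Left endpoints: 1, 1.375, 1.75, 2.125, 2.5, 2.875, 3.25, 3.625.
f(1) = 5, f(1.375) = 3.96875, f(1.75) = 2.375, f(2.125) = 0.21875, f(2.5) = -2.5, f(2.875) = -5.78125, f(3.25) = -9.625, f(3.625) = -14.03125.
Sum = Δt · [f(1) + f(1.375) + f(1.75) + ...].
Sum = -7.640625.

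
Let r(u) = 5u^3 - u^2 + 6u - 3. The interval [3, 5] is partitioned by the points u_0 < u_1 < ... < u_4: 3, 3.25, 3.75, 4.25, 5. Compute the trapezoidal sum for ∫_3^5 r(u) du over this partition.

Subinterval widths: 0.25, 0.5, 0.5, 0.75.
r(3) = 141, r(3.25) = 177.578125, r(3.75) = 269.109375, r(4.25) = 388.265625, r(5) = 627.
On each subinterval the trapezoid contributes (Δu_i/2)·[r(u_{i-1}) + r(u_i)].
Sum = 696.5625.

696.5625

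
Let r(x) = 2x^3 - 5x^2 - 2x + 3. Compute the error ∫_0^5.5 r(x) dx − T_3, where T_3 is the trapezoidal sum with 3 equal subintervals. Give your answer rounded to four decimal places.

Exact integral: ∫_0^5.5 r(x) dx ≈ 166.489583.
T_3 ≈ 201.921296.
Error ≈ 166.489583 − 201.921296 ≈ -35.4317.

-35.4317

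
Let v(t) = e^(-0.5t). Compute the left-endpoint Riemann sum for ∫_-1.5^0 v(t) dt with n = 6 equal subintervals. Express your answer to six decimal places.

2.376533

Δt = (0 − (-1.5))/6 = 0.25.
Left endpoints: -1.5, -1.25, -1, -0.75, -0.5, -0.25.
v(-1.5) ≈ 2.117000, v(-1.25) ≈ 1.868246, v(-1) ≈ 1.648721, v(-0.75) ≈ 1.454991, v(-0.5) ≈ 1.284025, v(-0.25) ≈ 1.133148.
Sum = Δt · [v(-1.5) + v(-1.25) + v(-1) + ...].
Sum ≈ 2.376533.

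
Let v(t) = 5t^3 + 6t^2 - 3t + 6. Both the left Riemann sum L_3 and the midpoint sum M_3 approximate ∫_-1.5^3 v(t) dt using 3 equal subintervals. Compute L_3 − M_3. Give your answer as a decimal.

L_3 = 67.5.
M_3 = 157.9921875.
L_3 − M_3 = -90.4921875.

-90.4921875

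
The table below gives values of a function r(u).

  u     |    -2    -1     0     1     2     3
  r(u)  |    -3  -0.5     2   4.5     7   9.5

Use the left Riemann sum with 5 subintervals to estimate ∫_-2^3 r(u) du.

Δu = 1.
Sum = 1·[(-3) + (-0.5) + 2 + 4.5 + 7] = 10.

10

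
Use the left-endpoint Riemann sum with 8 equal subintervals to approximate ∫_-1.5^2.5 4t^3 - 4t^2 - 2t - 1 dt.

-12

Δt = (2.5 − (-1.5))/8 = 0.5.
Left endpoints: -1.5, -1, -0.5, 0, 0.5, 1, 1.5, 2.
f(-1.5) = -20.5, f(-1) = -7, f(-0.5) = -1.5, f(0) = -1, f(0.5) = -2.5, f(1) = -3, f(1.5) = 0.5, f(2) = 11.
Sum = Δt · [f(-1.5) + f(-1) + f(-0.5) + ...].
Sum = -12.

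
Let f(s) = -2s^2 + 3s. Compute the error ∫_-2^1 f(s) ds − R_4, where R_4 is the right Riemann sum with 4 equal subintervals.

Exact integral: ∫_-2^1 f(s) ds = -10.5.
R_4 = -5.4375.
Error = -10.5 − (-5.4375) = -5.0625.

-5.0625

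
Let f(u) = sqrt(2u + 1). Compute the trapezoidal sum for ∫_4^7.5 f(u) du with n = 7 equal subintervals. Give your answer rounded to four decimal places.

12.3316

Δu = (7.5 − 4)/7 = 0.5.
f(4) ≈ 3.0000, f(4.5) ≈ 3.1623, f(5) ≈ 3.3166, f(5.5) ≈ 3.4641, f(6) ≈ 3.6056, f(6.5) ≈ 3.7417, f(7) ≈ 3.8730, f(7.5) ≈ 4.0000.
T_7 = (Δu/2)·[f(u_0) + 2f(u_1) + ... + 2f(u_{6}) + f(u_7)].
Sum ≈ 12.3316.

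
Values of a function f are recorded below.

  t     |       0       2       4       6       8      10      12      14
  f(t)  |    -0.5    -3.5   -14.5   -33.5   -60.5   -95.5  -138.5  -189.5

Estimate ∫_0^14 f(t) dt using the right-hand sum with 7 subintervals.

-1071

Δt = 2.
Sum = 2·[(-3.5) + (-14.5) + (-33.5) + (-60.5) + (-95.5) + (-138.5) + (-189.5)] = -1071.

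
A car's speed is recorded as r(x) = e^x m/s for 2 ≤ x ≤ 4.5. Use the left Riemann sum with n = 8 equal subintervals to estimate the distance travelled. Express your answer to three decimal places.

Δx = (4.5 − 2)/8 = 0.3125.
Left endpoints: 2, 2.3125, 2.625, 2.9375, 3.25, 3.5625, 3.875, 4.1875.
r(2) ≈ 7.389, r(2.3125) ≈ 10.100, r(2.625) ≈ 13.805, r(2.9375) ≈ 18.869, r(3.25) ≈ 25.790, r(3.5625) ≈ 35.251, r(3.875) ≈ 48.183, r(4.1875) ≈ 65.858.
Sum = Δx · [r(2) + r(2.3125) + r(2.625) + ...].
Sum ≈ 70.389.

70.389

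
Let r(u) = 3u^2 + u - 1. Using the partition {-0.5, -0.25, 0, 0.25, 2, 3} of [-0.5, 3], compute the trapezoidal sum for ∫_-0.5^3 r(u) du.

31.203125

Subinterval widths: 0.25, 0.25, 0.25, 1.75, 1.
r(-0.5) = -0.75, r(-0.25) = -1.0625, r(0) = -1, r(0.25) = -0.5625, r(2) = 13, r(3) = 29.
On each subinterval the trapezoid contributes (Δu_i/2)·[r(u_{i-1}) + r(u_i)].
Sum = 31.203125.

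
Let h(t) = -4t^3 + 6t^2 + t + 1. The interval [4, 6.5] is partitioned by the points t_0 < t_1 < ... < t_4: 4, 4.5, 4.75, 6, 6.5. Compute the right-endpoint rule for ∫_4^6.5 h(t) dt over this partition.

Subinterval widths: 0.5, 0.25, 1.25, 0.5.
Right endpoints: 4.5, 4.75, 6, 6.5.
h(4.5) = -237.5, h(4.75) = -287.5625, h(6) = -641, h(6.5) = -837.5.
Sum = Σ Δt_i · h(t_i).
Sum = -1410.640625.

-1410.640625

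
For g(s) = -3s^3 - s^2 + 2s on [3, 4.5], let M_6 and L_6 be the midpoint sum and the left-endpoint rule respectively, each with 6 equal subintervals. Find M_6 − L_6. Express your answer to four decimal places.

-24.2637

M_6 ≈ -256.650391.
L_6 = -232.38671875.
M_6 − L_6 ≈ -24.2637.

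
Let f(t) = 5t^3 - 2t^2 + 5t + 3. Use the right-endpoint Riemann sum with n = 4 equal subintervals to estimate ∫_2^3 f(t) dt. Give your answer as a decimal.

95.703125

Δt = (3 − 2)/4 = 0.25.
Right endpoints: 2.25, 2.5, 2.75, 3.
f(2.25) = 61.078125, f(2.5) = 81.125, f(2.75) = 105.609375, f(3) = 135.
Sum = Δt · [f(2.25) + f(2.5) + f(2.75) + f(3)].
Sum = 95.703125.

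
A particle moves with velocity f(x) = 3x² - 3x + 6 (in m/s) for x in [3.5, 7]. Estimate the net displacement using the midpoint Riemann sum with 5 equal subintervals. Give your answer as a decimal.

Δx = (7 − 3.5)/5 = 0.7.
Midpoints: 3.85, 4.55, 5.25, 5.95, 6.65.
f(3.85) = 38.9175, f(4.55) = 54.4575, f(5.25) = 72.9375, f(5.95) = 94.3575, f(6.65) = 118.7175.
Sum = Δx · [f(3.85) + f(4.55) + f(5.25) + f(5.95) + f(6.65)].
Sum = 265.57125.

265.57125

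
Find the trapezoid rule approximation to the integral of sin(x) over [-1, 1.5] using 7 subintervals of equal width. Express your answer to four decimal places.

0.4646

Δx = (1.5 − (-1))/7 = 5/14.
f(-1) ≈ -0.8415, f(-9/14) ≈ -0.5995, f(-2/7) ≈ -0.2818, f(1/14) ≈ 0.0714, f(3/7) ≈ 0.4156, f(11/14) ≈ 0.7073, f(8/7) ≈ 0.9098, f(1.5) ≈ 0.9975.
T_7 = (Δx/2)·[f(x_0) + 2f(x_1) + ... + 2f(x_{6}) + f(x_7)].
Sum ≈ 0.4646.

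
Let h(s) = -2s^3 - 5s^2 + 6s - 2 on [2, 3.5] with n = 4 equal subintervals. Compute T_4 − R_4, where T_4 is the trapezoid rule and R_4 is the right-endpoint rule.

T_4 ≈ -104.16211.
R_4 ≈ -123.28711.
T_4 − R_4 = 19.125.

19.125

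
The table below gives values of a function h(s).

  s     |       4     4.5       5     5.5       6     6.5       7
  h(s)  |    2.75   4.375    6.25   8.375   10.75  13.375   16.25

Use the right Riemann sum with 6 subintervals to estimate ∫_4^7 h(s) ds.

29.6875

Δs = 0.5.
Sum = 0.5·[4.375 + 6.25 + 8.375 + 10.75 + 13.375 + 16.25] = 29.6875.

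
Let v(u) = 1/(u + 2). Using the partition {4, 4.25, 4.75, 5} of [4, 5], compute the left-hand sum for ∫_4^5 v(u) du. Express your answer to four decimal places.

0.1587

Subinterval widths: 0.25, 0.5, 0.25.
Left endpoints: 4, 4.25, 4.75.
v(4) = 1/6, v(4.25) = 0.16, v(4.75) = 4/27.
Sum = Σ Δu_i · v(u_i).
Sum ≈ 0.1587.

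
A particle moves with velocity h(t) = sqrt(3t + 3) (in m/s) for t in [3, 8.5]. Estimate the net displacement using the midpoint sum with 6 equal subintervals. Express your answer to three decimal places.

Δt = (8.5 − 3)/6 = 11/12.
Midpoints: 83/24, 4.375, 127/24, 149/24, 7.125, 193/24.
h(83/24) ≈ 3.657, h(4.375) ≈ 4.016, h(127/24) ≈ 4.345, h(149/24) ≈ 4.650, h(7.125) ≈ 4.937, h(193/24) ≈ 5.208.
Sum = Δt · [h(83/24) + h(4.375) + h(127/24) + ...].
Sum ≈ 24.578.

24.578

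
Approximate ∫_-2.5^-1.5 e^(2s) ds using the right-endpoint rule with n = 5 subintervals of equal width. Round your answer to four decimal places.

0.0261

Δs = (-1.5 − (-2.5))/5 = 0.2.
Right endpoints: -2.3, -2.1, -1.9, -1.7, -1.5.
f(-2.3) ≈ 0.0101, f(-2.1) ≈ 0.0150, f(-1.9) ≈ 0.0224, f(-1.7) ≈ 0.0334, f(-1.5) ≈ 0.0498.
Sum = Δs · [f(-2.3) + f(-2.1) + f(-1.9) + f(-1.7) + f(-1.5)].
Sum ≈ 0.0261.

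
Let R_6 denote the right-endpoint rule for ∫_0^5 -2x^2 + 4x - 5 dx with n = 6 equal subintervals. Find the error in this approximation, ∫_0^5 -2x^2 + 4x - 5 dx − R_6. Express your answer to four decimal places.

Exact integral: ∫_0^5 f(x) dx ≈ -58.333333.
R_6 ≈ -71.990741.
Error ≈ -58.333333 − (-71.990741) ≈ 13.6574.

13.6574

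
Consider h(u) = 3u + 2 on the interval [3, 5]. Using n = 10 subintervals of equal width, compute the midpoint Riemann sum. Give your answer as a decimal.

28

Δu = (5 − 3)/10 = 0.2.
Midpoints: 3.1, 3.3, 3.5, 3.7, 3.9, 4.1, 4.3, 4.5, 4.7, 4.9.
h(3.1) = 11.3, h(3.3) = 11.9, h(3.5) = 12.5, h(3.7) = 13.1, h(3.9) = 13.7, h(4.1) = 14.3, h(4.3) = 14.9, h(4.5) = 15.5, h(4.7) = 16.1, h(4.9) = 16.7.
Sum = Δu · [h(3.1) + h(3.3) + h(3.5) + ...].
Sum = 28.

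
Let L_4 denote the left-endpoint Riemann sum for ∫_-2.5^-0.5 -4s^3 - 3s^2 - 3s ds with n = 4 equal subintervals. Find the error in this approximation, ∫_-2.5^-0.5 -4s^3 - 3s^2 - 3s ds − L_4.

Exact integral: ∫_-2.5^-0.5 f(s) ds = 32.5.
L_4 = 46.25.
Error = 32.5 − 46.25 = -13.75.

-13.75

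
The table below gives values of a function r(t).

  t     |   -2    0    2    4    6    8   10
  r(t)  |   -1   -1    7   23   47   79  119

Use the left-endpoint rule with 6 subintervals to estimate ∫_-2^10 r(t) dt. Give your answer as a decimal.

308

Δt = 2.
Sum = 2·[(-1) + (-1) + 7 + 23 + 47 + 79] = 308.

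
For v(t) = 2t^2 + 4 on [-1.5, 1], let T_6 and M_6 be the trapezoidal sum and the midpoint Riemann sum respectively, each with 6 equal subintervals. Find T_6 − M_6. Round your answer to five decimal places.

0.21701

T_6 ≈ 13.0613426.
M_6 ≈ 12.8443287.
T_6 − M_6 ≈ 0.21701.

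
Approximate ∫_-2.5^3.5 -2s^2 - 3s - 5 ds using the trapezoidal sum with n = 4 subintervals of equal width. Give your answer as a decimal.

Δs = (3.5 − (-2.5))/4 = 1.5.
f(-2.5) = -10, f(-1) = -4, f(0.5) = -7, f(2) = -19, f(3.5) = -40.
T_4 = (Δs/2)·[f(s_0) + 2f(s_1) + 2f(s_2) + 2f(s_3) + f(s_4)].
Sum = -82.5.

-82.5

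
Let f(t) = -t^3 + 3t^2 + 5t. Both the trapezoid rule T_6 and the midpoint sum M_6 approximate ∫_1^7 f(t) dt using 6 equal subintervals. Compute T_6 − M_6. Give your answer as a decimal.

-13.5

T_6 = -147.
M_6 = -133.5.
T_6 − M_6 = -13.5.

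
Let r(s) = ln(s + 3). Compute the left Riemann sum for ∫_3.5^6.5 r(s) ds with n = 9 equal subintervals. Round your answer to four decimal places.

Δs = (6.5 − 3.5)/9 = 1/3.
Left endpoints: 3.5, 23/6, 25/6, 4.5, 29/6, 31/6, 5.5, 35/6, 37/6.
r(3.5) ≈ 1.8718, r(23/6) ≈ 1.9218, r(25/6) ≈ 1.9694, r(4.5) ≈ 2.0149, r(29/6) ≈ 2.0584, r(31/6) ≈ 2.1001, r(5.5) ≈ 2.1401, r(35/6) ≈ 2.1785, r(37/6) ≈ 2.2156.
Sum = Δs · [r(3.5) + r(23/6) + r(25/6) + ...].
Sum ≈ 6.1569.

6.1569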